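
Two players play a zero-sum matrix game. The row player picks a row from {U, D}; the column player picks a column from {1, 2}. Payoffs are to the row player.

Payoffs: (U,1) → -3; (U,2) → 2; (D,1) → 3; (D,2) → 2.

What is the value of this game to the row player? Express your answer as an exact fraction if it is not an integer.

2

Row minima: U → -3, D → 2; maximin = 2.
Column maxima: 1 → 3, 2 → 2; minimax = 2.
Since maximin = minimax = 2, there is a saddle point and the value is 2.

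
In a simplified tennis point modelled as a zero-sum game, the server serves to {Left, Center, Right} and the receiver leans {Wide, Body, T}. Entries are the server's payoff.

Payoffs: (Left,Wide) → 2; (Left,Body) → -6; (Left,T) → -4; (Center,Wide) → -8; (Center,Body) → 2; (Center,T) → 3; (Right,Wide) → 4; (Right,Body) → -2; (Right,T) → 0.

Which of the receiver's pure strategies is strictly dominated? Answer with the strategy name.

Body holds the server's payoff strictly below T in every row: -6 < -4, 2 < 3, -2 < 0.
So T is strictly dominated for the receiver.

T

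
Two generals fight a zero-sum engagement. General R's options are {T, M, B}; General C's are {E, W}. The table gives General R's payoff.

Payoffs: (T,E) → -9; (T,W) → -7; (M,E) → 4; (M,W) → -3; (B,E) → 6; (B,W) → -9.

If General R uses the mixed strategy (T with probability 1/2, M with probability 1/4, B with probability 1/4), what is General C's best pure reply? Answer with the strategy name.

If General C plays E, General R's expected payoff is (1/2)·(-9) + (1/4)·4 + (1/4)·6 = -2.
If General C plays W, General R's expected payoff is (1/2)·(-7) + (1/4)·(-3) + (1/4)·(-9) = -13/2.
General C minimizes General R's payoff; the smallest is -13/2, so the best response is W.

W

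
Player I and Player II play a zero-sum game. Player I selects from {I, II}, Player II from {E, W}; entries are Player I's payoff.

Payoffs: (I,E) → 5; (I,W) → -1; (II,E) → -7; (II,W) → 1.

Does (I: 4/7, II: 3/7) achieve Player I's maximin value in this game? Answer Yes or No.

Yes

Against E this mix gives (4/7)·5 + (3/7)·(-7) = -1/7.
Against W this mix gives (4/7)·(-1) + (3/7)·1 = -1/7.
All of Player II's active replies (E, W) yield -1/7, and no column does worse for Player I. The mix makes Player II indifferent and guarantees -1/7, so it is optimal.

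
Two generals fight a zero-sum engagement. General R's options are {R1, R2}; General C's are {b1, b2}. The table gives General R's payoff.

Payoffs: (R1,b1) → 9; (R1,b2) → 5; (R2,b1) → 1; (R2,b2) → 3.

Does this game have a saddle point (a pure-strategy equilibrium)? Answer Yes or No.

Yes

Row minima: R1 → 5, R2 → 1; maximin = 5.
Column maxima: b1 → 9, b2 → 5; minimax = 5.
maximin = minimax = 5, so a saddle point exists.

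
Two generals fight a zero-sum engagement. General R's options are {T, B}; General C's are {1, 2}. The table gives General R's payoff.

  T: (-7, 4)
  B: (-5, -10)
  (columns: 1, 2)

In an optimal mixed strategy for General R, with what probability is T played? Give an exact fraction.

Row minima: T → -7, B → -10; maximin = -7.
Column maxima: 1 → -5, 2 → 4; minimax = -5.
-7 ≠ -5, so there is no saddle point; optimal play is mixed.
Let General R play T with probability p. Expected payoff against 1: (-7)p + (-5)(1−p) = −2p − 5; against 2: 4p + (-10)(1−p) = 14p − 10.
Setting these equal: −2p − 5 = 14p − 10 ⇒ −16p = -5 ⇒ p = 5/16, and the value is (-2)·(5/16) − 5 = -45/8.
For General C: with q = P(1), equating T's and B's payoffs gives −11q + 4 = 5q − 10 ⇒ q = 7/8.

5/16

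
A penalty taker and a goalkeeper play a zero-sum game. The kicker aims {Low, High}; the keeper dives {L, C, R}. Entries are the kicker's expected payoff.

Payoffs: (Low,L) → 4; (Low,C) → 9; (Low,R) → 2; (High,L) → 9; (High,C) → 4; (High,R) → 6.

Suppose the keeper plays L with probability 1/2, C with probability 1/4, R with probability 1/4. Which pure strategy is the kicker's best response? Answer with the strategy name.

High

Expected payoff of Low: (1/2)·4 + (1/4)·9 + (1/4)·2 = 19/4.
Expected payoff of High: (1/2)·9 + (1/4)·4 + (1/4)·6 = 7.
The largest is 7, so the kicker's best response is High.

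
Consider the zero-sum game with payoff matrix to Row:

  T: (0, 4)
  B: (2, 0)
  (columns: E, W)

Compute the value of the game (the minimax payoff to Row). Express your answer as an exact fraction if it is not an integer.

Row minima: T → 0, B → 0; maximin = 0.
Column maxima: E → 2, W → 4; minimax = 2.
0 ≠ 2, so there is no saddle point; optimal play is mixed.
Let Row play T with probability p. Expected payoff against E: 0p + 2(1−p) = −2p + 2; against W: 4p + 0(1−p) = 4p.
Setting these equal: −2p + 2 = 4p ⇒ −6p = -2 ⇒ p = 1/3, and the value is (-2)·(1/3) + 2 = 4/3.
For Column: with q = P(E), equating T's and B's payoffs gives −4q + 4 = 2q ⇒ q = 2/3.

4/3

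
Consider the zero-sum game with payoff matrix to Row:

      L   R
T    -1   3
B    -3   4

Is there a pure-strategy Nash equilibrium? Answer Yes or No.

Yes

Row minima: T → -1, B → -3; maximin = -1.
Column maxima: L → -1, R → 4; minimax = -1.
maximin = minimax = -1, so a saddle point exists.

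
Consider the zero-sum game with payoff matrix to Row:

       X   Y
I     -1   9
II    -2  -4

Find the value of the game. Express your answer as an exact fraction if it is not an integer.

Row minima: I → -1, II → -4; maximin = -1.
Column maxima: X → -1, Y → 9; minimax = -1.
Since maximin = minimax = -1, there is a saddle point and the value is -1.

-1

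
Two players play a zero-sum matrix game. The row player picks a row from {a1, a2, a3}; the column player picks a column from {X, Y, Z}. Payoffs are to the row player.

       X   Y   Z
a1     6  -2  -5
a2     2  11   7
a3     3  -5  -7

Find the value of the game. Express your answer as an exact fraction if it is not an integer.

13/4

Row minima: a1 → -5, a2 → 2, a3 → -7; maximin = 2.
Column maxima: X → 6, Y → 11, Z → 7; minimax = 6.
2 ≠ 6, so there is no saddle point; optimal play is mixed.
a3 is strictly dominated by a1, so the row player never plays it.
Y is strictly dominated by Z (it gives the row player strictly more in every row), so the column player never plays it.
On the remaining 2×2 (a1, a2 vs X, Z):
Let the row player play a1 with probability p. Expected payoff against X: 6p + 2(1−p) = 4p + 2; against Z: (-5)p + 7(1−p) = −12p + 7.
Setting these equal: 4p + 2 = −12p + 7 ⇒ 16p = 5 ⇒ p = 5/16, and the value is (4)·(5/16) + 2 = 13/4.
For the column player: with q = P(X), equating a1's and a2's payoffs gives 11q − 5 = −5q + 7 ⇒ q = 3/4.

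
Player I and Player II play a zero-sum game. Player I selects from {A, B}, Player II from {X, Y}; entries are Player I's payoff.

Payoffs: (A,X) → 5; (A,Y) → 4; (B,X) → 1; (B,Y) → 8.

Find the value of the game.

9/2

Row minima: A → 4, B → 1; maximin = 4.
Column maxima: X → 5, Y → 8; minimax = 5.
4 ≠ 5, so there is no saddle point; optimal play is mixed.
Let Player I play A with probability p. Expected payoff against X: 5p + 1(1−p) = 4p + 1; against Y: 4p + 8(1−p) = −4p + 8.
Setting these equal: 4p + 1 = −4p + 8 ⇒ 8p = 7 ⇒ p = 7/8, and the value is (4)·(7/8) + 1 = 9/2.
For Player II: with q = P(X), equating A's and B's payoffs gives q + 4 = −7q + 8 ⇒ q = 1/2.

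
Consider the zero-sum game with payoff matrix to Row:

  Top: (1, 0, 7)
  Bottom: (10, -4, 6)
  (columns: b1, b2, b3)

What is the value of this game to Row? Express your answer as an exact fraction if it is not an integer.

Row minima: Top → 0, Bottom → -4; maximin = 0.
Column maxima: b1 → 10, b2 → 0, b3 → 7; minimax = 0.
Since maximin = minimax = 0, there is a saddle point and the value is 0.

0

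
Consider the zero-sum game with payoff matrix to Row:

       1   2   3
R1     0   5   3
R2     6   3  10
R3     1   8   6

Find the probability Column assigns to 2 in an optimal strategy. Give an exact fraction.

1/2

Row minima: R1 → 0, R2 → 3, R3 → 1; maximin = 3.
Column maxima: 1 → 6, 2 → 8, 3 → 10; minimax = 6.
3 ≠ 6, so there is no saddle point; optimal play is mixed.
R1 is strictly dominated by R3, so Row never plays it.
3 is strictly dominated by 1 (it gives Row strictly more in every row), so Column never plays it.
On the remaining 2×2 (R2, R3 vs 1, 2):
Let Row play R2 with probability p. Expected payoff against 1: 6p + 1(1−p) = 5p + 1; against 2: 3p + 8(1−p) = −5p + 8.
Setting these equal: 5p + 1 = −5p + 8 ⇒ 10p = 7 ⇒ p = 7/10, and the value is (5)·(7/10) + 1 = 9/2.
For Column: with q = P(1), equating R2's and R3's payoffs gives 3q + 3 = −7q + 8 ⇒ q = 1/2.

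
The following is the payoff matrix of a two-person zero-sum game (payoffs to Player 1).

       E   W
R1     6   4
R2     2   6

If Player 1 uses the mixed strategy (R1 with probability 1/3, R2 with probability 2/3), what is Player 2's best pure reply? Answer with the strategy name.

If Player 2 plays E, Player 1's expected payoff is (1/3)·6 + (2/3)·2 = 10/3.
If Player 2 plays W, Player 1's expected payoff is (1/3)·4 + (2/3)·6 = 16/3.
Player 2 minimizes Player 1's payoff; the smallest is 10/3, so the best response is E.

E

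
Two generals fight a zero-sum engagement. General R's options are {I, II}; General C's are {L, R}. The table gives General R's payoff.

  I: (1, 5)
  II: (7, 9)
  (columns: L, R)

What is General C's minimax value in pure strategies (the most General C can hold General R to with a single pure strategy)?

7

Column maxima: L → 7, R → 9.
The smallest of these is 7.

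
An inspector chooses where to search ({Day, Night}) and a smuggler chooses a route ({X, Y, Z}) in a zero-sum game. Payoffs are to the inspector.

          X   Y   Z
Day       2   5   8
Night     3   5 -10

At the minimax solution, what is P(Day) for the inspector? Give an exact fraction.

Row minima: Day → 2, Night → -10; maximin = 2.
Column maxima: X → 3, Y → 5, Z → 8; minimax = 3.
2 ≠ 3, so there is no saddle point; optimal play is mixed.
Y is strictly dominated by X (it gives the inspector strictly more in every row), so the smuggler never plays it.
On the remaining 2×2 (Day, Night vs X, Z):
Let the inspector play Day with probability p. Expected payoff against X: 2p + 3(1−p) = −p + 3; against Z: 8p + (-10)(1−p) = 18p − 10.
Setting these equal: −p + 3 = 18p − 10 ⇒ −19p = -13 ⇒ p = 13/19, and the value is (-1)·(13/19) + 3 = 44/19.
For the smuggler: with q = P(X), equating Day's and Night's payoffs gives −6q + 8 = 13q − 10 ⇒ q = 18/19.

13/19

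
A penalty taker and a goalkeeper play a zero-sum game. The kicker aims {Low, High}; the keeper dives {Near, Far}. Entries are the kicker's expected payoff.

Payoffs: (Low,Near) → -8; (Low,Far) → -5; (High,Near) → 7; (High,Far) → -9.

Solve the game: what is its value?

-107/19

Row minima: Low → -8, High → -9; maximin = -8.
Column maxima: Near → 7, Far → -5; minimax = -5.
-8 ≠ -5, so there is no saddle point; optimal play is mixed.
Let the kicker play Low with probability p. Expected payoff against Near: (-8)p + 7(1−p) = −15p + 7; against Far: (-5)p + (-9)(1−p) = 4p − 9.
Setting these equal: −15p + 7 = 4p − 9 ⇒ −19p = -16 ⇒ p = 16/19, and the value is (-15)·(16/19) + 7 = -107/19.
For the keeper: with q = P(Near), equating Low's and High's payoffs gives −3q − 5 = 16q − 9 ⇒ q = 4/19.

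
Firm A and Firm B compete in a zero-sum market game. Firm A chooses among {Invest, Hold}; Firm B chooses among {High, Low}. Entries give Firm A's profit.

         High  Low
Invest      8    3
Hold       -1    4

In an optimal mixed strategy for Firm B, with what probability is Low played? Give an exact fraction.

Row minima: Invest → 3, Hold → -1; maximin = 3.
Column maxima: High → 8, Low → 4; minimax = 4.
3 ≠ 4, so there is no saddle point; optimal play is mixed.
Let Firm A play Invest with probability p. Expected payoff against High: 8p + (-1)(1−p) = 9p − 1; against Low: 3p + 4(1−p) = −p + 4.
Setting these equal: 9p − 1 = −p + 4 ⇒ 10p = 5 ⇒ p = 1/2, and the value is (9)·(1/2) − 1 = 7/2.
For Firm B: with q = P(High), equating Invest's and Hold's payoffs gives 5q + 3 = −5q + 4 ⇒ q = 1/10.

9/10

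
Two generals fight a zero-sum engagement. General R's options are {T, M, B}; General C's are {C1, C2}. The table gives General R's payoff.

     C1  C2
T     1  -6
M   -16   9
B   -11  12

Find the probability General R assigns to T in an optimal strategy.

Row minima: T → -6, M → -16, B → -11; maximin = -6.
Column maxima: C1 → 1, C2 → 12; minimax = 1.
-6 ≠ 1, so there is no saddle point; optimal play is mixed.
M is strictly dominated by B, so General R never plays it.
On the remaining 2×2 (T, B vs C1, C2):
Let General R play T with probability p. Expected payoff against C1: 1p + (-11)(1−p) = 12p − 11; against C2: (-6)p + 12(1−p) = −18p + 12.
Setting these equal: 12p − 11 = −18p + 12 ⇒ 30p = 23 ⇒ p = 23/30, and the value is (12)·(23/30) − 11 = -9/5.
For General C: with q = P(C1), equating T's and B's payoffs gives 7q − 6 = −23q + 12 ⇒ q = 3/5.

23/30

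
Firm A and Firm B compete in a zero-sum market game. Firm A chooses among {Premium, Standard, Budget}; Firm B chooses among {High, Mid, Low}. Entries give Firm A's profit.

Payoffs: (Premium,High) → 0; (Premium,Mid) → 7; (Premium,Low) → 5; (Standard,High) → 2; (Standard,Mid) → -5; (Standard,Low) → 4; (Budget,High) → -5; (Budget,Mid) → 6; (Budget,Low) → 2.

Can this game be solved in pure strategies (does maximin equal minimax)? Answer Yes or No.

No

Row minima: Premium → 0, Standard → -5, Budget → -5; maximin = 0.
Column maxima: High → 2, Mid → 7, Low → 5; minimax = 2.
0 ≠ 2, so no pure-strategy equilibrium exists.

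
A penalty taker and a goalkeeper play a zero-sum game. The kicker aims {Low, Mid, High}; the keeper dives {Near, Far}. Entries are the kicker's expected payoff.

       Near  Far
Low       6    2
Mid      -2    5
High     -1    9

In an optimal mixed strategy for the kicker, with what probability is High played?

Row minima: Low → 2, Mid → -2, High → -1; maximin = 2.
Column maxima: Near → 6, Far → 9; minimax = 6.
2 ≠ 6, so there is no saddle point; optimal play is mixed.
Mid is strictly dominated by High, so the kicker never plays it.
On the remaining 2×2 (Low, High vs Near, Far):
Let the kicker play Low with probability p. Expected payoff against Near: 6p + (-1)(1−p) = 7p − 1; against Far: 2p + 9(1−p) = −7p + 9.
Setting these equal: 7p − 1 = −7p + 9 ⇒ 14p = 10 ⇒ p = 5/7, and the value is (7)·(5/7) − 1 = 4.
For the keeper: with q = P(Near), equating Low's and High's payoffs gives 4q + 2 = −10q + 9 ⇒ q = 1/2.

2/7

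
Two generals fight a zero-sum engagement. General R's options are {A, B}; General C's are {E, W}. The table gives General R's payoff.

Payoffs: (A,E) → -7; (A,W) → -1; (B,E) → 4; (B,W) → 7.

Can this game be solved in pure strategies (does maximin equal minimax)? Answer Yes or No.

Row minima: A → -7, B → 4; maximin = 4.
Column maxima: E → 4, W → 7; minimax = 4.
maximin = minimax = 4, so a saddle point exists.

Yes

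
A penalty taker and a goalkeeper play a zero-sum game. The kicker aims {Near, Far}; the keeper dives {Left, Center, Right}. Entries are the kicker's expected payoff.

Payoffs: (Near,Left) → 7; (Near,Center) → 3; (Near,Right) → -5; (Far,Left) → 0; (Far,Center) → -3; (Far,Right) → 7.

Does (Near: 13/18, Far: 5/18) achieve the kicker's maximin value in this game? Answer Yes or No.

Against Left this mix gives (13/18)·7 + (5/18)·0 = 91/18.
Against Center this mix gives (13/18)·3 + (5/18)·(-3) = 4/3.
Against Right this mix gives (13/18)·(-5) + (5/18)·7 = -5/3.
The keeper will play Right, holding the kicker to -5/3. Shifting weight toward the row that does better against Right would raise this floor (the equalizing mix achieves 1/3 against both Right and Center), so the proposed strategy is not optimal.

No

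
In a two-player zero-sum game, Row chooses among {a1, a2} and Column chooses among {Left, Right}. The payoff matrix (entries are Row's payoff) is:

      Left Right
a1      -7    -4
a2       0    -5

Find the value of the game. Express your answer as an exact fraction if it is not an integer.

-35/8

Row minima: a1 → -7, a2 → -5; maximin = -5.
Column maxima: Left → 0, Right → -4; minimax = -4.
-5 ≠ -4, so there is no saddle point; optimal play is mixed.
Let Row play a1 with probability p. Expected payoff against Left: (-7)p + 0(1−p) = −7p; against Right: (-4)p + (-5)(1−p) = p − 5.
Setting these equal: −7p = p − 5 ⇒ −8p = -5 ⇒ p = 5/8, and the value is (-7)·(5/8) = -35/8.
For Column: with q = P(Left), equating a1's and a2's payoffs gives −3q − 4 = 5q − 5 ⇒ q = 1/8.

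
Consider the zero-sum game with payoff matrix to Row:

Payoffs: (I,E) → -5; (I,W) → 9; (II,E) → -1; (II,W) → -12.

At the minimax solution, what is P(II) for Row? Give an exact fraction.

Row minima: I → -5, II → -12; maximin = -5.
Column maxima: E → -1, W → 9; minimax = -1.
-5 ≠ -1, so there is no saddle point; optimal play is mixed.
Let Row play I with probability p. Expected payoff against E: (-5)p + (-1)(1−p) = −4p − 1; against W: 9p + (-12)(1−p) = 21p − 12.
Setting these equal: −4p − 1 = 21p − 12 ⇒ −25p = -11 ⇒ p = 11/25, and the value is (-4)·(11/25) − 1 = -69/25.
For Column: with q = P(E), equating I's and II's payoffs gives −14q + 9 = 11q − 12 ⇒ q = 21/25.

14/25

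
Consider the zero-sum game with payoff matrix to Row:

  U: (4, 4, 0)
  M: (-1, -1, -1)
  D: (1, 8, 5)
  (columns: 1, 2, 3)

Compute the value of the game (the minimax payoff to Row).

5/2

Row minima: U → 0, M → -1, D → 1; maximin = 1.
Column maxima: 1 → 4, 2 → 8, 3 → 5; minimax = 4.
1 ≠ 4, so there is no saddle point; optimal play is mixed.
M is strictly dominated by U, so Row never plays it.
With M eliminated, 2 is strictly dominated by 3 (it gives Row strictly more in every remaining row), so Column never plays it.
On the remaining 2×2 (U, D vs 1, 3):
Let Row play U with probability p. Expected payoff against 1: 4p + 1(1−p) = 3p + 1; against 3: 0p + 5(1−p) = −5p + 5.
Setting these equal: 3p + 1 = −5p + 5 ⇒ 8p = 4 ⇒ p = 1/2, and the value is (3)·(1/2) + 1 = 5/2.
For Column: with q = P(1), equating U's and D's payoffs gives 4q = −4q + 5 ⇒ q = 5/8.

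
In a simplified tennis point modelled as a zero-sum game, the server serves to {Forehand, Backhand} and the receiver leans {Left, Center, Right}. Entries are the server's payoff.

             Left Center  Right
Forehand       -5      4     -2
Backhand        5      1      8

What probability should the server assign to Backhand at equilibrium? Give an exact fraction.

Row minima: Forehand → -5, Backhand → 1; maximin = 1.
Column maxima: Left → 5, Center → 4, Right → 8; minimax = 4.
1 ≠ 4, so there is no saddle point; optimal play is mixed.
Right is strictly dominated by Left (it gives the server strictly more in every row), so the receiver never plays it.
On the remaining 2×2 (Forehand, Backhand vs Left, Center):
Let the server play Forehand with probability p. Expected payoff against Left: (-5)p + 5(1−p) = −10p + 5; against Center: 4p + 1(1−p) = 3p + 1.
Setting these equal: −10p + 5 = 3p + 1 ⇒ −13p = -4 ⇒ p = 4/13, and the value is (-10)·(4/13) + 5 = 25/13.
For the receiver: with q = P(Left), equating Forehand's and Backhand's payoffs gives −9q + 4 = 4q + 1 ⇒ q = 3/13.

9/13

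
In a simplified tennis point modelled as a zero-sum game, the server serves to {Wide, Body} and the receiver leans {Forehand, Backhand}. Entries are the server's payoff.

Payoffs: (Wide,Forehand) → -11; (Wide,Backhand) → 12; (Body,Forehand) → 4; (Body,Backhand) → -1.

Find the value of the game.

37/28

Row minima: Wide → -11, Body → -1; maximin = -1.
Column maxima: Forehand → 4, Backhand → 12; minimax = 4.
-1 ≠ 4, so there is no saddle point; optimal play is mixed.
Let the server play Wide with probability p. Expected payoff against Forehand: (-11)p + 4(1−p) = −15p + 4; against Backhand: 12p + (-1)(1−p) = 13p − 1.
Setting these equal: −15p + 4 = 13p − 1 ⇒ −28p = -5 ⇒ p = 5/28, and the value is (-15)·(5/28) + 4 = 37/28.
For the receiver: with q = P(Forehand), equating Wide's and Body's payoffs gives −23q + 12 = 5q − 1 ⇒ q = 13/28.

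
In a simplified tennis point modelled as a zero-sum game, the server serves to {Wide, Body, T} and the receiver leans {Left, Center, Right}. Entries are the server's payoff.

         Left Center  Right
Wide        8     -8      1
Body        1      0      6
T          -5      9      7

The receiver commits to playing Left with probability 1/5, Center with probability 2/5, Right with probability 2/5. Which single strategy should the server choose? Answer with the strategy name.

T

Expected payoff of Wide: (1/5)·8 + (2/5)·(-8) + (2/5)·1 = -6/5.
Expected payoff of Body: (1/5)·1 + (2/5)·0 + (2/5)·6 = 13/5.
Expected payoff of T: (1/5)·(-5) + (2/5)·9 + (2/5)·7 = 27/5.
The largest is 27/5, so the server's best response is T.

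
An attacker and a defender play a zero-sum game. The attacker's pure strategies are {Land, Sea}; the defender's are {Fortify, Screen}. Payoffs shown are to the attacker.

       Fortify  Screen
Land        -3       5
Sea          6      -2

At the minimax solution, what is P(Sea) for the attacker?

1/2

Row minima: Land → -3, Sea → -2; maximin = -2.
Column maxima: Fortify → 6, Screen → 5; minimax = 5.
-2 ≠ 5, so there is no saddle point; optimal play is mixed.
Let the attacker play Land with probability p. Expected payoff against Fortify: (-3)p + 6(1−p) = −9p + 6; against Screen: 5p + (-2)(1−p) = 7p − 2.
Setting these equal: −9p + 6 = 7p − 2 ⇒ −16p = -8 ⇒ p = 1/2, and the value is (-9)·(1/2) + 6 = 3/2.
For the defender: with q = P(Fortify), equating Land's and Sea's payoffs gives −8q + 5 = 8q − 2 ⇒ q = 7/16.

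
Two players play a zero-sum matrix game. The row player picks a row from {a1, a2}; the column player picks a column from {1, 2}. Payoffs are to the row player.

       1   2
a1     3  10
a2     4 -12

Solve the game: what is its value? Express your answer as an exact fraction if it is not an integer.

76/23

Row minima: a1 → 3, a2 → -12; maximin = 3.
Column maxima: 1 → 4, 2 → 10; minimax = 4.
3 ≠ 4, so there is no saddle point; optimal play is mixed.
Let the row player play a1 with probability p. Expected payoff against 1: 3p + 4(1−p) = −p + 4; against 2: 10p + (-12)(1−p) = 22p − 12.
Setting these equal: −p + 4 = 22p − 12 ⇒ −23p = -16 ⇒ p = 16/23, and the value is (-1)·(16/23) + 4 = 76/23.
For the column player: with q = P(1), equating a1's and a2's payoffs gives −7q + 10 = 16q − 12 ⇒ q = 22/23.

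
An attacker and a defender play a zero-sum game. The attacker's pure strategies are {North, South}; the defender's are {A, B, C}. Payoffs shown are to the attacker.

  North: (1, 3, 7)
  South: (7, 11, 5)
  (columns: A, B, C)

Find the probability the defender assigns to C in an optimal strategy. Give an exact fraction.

Row minima: North → 1, South → 5; maximin = 5.
Column maxima: A → 7, B → 11, C → 7; minimax = 7.
5 ≠ 7, so there is no saddle point; optimal play is mixed.
B is strictly dominated by A (it gives the attacker strictly more in every row), so the defender never plays it.
On the remaining 2×2 (North, South vs A, C):
Let the attacker play North with probability p. Expected payoff against A: 1p + 7(1−p) = −6p + 7; against C: 7p + 5(1−p) = 2p + 5.
Setting these equal: −6p + 7 = 2p + 5 ⇒ −8p = -2 ⇒ p = 1/4, and the value is (-6)·(1/4) + 7 = 11/2.
For the defender: with q = P(A), equating North's and South's payoffs gives −6q + 7 = 2q + 5 ⇒ q = 1/4.

3/4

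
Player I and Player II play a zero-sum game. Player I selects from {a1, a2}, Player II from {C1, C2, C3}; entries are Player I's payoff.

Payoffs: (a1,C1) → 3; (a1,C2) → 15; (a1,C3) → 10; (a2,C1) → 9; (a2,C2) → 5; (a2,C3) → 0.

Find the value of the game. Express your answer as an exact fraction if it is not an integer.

Row minima: a1 → 3, a2 → 0; maximin = 3.
Column maxima: C1 → 9, C2 → 15, C3 → 10; minimax = 9.
3 ≠ 9, so there is no saddle point; optimal play is mixed.
C2 is strictly dominated by C3 (it gives Player I strictly more in every row), so Player II never plays it.
On the remaining 2×2 (a1, a2 vs C1, C3):
Let Player I play a1 with probability p. Expected payoff against C1: 3p + 9(1−p) = −6p + 9; against C3: 10p + 0(1−p) = 10p.
Setting these equal: −6p + 9 = 10p ⇒ −16p = -9 ⇒ p = 9/16, and the value is (-6)·(9/16) + 9 = 45/8.
For Player II: with q = P(C1), equating a1's and a2's payoffs gives −7q + 10 = 9q ⇒ q = 5/8.

45/8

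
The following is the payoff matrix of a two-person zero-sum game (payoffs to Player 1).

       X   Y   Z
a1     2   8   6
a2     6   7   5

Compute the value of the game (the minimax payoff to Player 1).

26/5

Row minima: a1 → 2, a2 → 5; maximin = 5.
Column maxima: X → 6, Y → 8, Z → 6; minimax = 6.
5 ≠ 6, so there is no saddle point; optimal play is mixed.
Y is strictly dominated by X (it gives Player 1 strictly more in every row), so Player 2 never plays it.
On the remaining 2×2 (a1, a2 vs X, Z):
Let Player 1 play a1 with probability p. Expected payoff against X: 2p + 6(1−p) = −4p + 6; against Z: 6p + 5(1−p) = p + 5.
Setting these equal: −4p + 6 = p + 5 ⇒ −5p = -1 ⇒ p = 1/5, and the value is (-4)·(1/5) + 6 = 26/5.
For Player 2: with q = P(X), equating a1's and a2's payoffs gives −4q + 6 = q + 5 ⇒ q = 1/5.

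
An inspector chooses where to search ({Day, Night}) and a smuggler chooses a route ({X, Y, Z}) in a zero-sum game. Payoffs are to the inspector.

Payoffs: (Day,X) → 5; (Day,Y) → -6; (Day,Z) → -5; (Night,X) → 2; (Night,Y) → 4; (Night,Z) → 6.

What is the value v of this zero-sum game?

Row minima: Day → -6, Night → 2; maximin = 2.
Column maxima: X → 5, Y → 4, Z → 6; minimax = 4.
2 ≠ 4, so there is no saddle point; optimal play is mixed.
Z is strictly dominated by Y (it gives the inspector strictly more in every row), so the smuggler never plays it.
On the remaining 2×2 (Day, Night vs X, Y):
Let the inspector play Day with probability p. Expected payoff against X: 5p + 2(1−p) = 3p + 2; against Y: (-6)p + 4(1−p) = −10p + 4.
Setting these equal: 3p + 2 = −10p + 4 ⇒ 13p = 2 ⇒ p = 2/13, and the value is (3)·(2/13) + 2 = 32/13.
For the smuggler: with q = P(X), equating Day's and Night's payoffs gives 11q − 6 = −2q + 4 ⇒ q = 10/13.

32/13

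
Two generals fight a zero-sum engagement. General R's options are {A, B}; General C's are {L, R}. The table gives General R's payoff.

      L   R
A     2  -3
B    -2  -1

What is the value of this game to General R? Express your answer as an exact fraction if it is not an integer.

Row minima: A → -3, B → -2; maximin = -2.
Column maxima: L → 2, R → -1; minimax = -1.
-2 ≠ -1, so there is no saddle point; optimal play is mixed.
Let General R play A with probability p. Expected payoff against L: 2p + (-2)(1−p) = 4p − 2; against R: (-3)p + (-1)(1−p) = −2p − 1.
Setting these equal: 4p − 2 = −2p − 1 ⇒ 6p = 1 ⇒ p = 1/6, and the value is (4)·(1/6) − 2 = -4/3.
For General C: with q = P(L), equating A's and B's payoffs gives 5q − 3 = −q − 1 ⇒ q = 1/3.

-4/3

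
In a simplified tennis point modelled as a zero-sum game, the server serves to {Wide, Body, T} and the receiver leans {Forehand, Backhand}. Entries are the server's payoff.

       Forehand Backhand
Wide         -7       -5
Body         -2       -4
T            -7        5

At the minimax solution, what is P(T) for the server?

1/7

Row minima: Wide → -7, Body → -4, T → -7; maximin = -4.
Column maxima: Forehand → -2, Backhand → 5; minimax = -2.
-4 ≠ -2, so there is no saddle point; optimal play is mixed.
Wide is strictly dominated by Body, so the server never plays it.
On the remaining 2×2 (Body, T vs Forehand, Backhand):
Let the server play Body with probability p. Expected payoff against Forehand: (-2)p + (-7)(1−p) = 5p − 7; against Backhand: (-4)p + 5(1−p) = −9p + 5.
Setting these equal: 5p − 7 = −9p + 5 ⇒ 14p = 12 ⇒ p = 6/7, and the value is (5)·(6/7) − 7 = -19/7.
For the receiver: with q = P(Forehand), equating Body's and T's payoffs gives 2q − 4 = −12q + 5 ⇒ q = 9/14.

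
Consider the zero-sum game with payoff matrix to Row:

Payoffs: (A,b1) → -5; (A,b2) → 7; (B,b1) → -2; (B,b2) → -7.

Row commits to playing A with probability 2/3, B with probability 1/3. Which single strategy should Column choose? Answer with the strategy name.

If Column plays b1, Row's expected payoff is (2/3)·(-5) + (1/3)·(-2) = -4.
If Column plays b2, Row's expected payoff is (2/3)·7 + (1/3)·(-7) = 7/3.
Column minimizes Row's payoff; the smallest is -4, so the best response is b1.

b1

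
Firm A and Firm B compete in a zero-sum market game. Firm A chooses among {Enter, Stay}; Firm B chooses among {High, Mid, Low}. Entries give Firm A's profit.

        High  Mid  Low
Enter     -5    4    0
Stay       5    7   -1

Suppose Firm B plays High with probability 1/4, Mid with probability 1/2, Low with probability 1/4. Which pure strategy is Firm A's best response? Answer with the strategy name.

Expected payoff of Enter: (1/4)·(-5) + (1/2)·4 + (1/4)·0 = 3/4.
Expected payoff of Stay: (1/4)·5 + (1/2)·7 + (1/4)·(-1) = 9/2.
The largest is 9/2, so Firm A's best response is Stay.

Stay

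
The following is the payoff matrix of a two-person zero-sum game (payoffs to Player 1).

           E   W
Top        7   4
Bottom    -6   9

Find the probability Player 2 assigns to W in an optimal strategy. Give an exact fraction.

Row minima: Top → 4, Bottom → -6; maximin = 4.
Column maxima: E → 7, W → 9; minimax = 7.
4 ≠ 7, so there is no saddle point; optimal play is mixed.
Let Player 1 play Top with probability p. Expected payoff against E: 7p + (-6)(1−p) = 13p − 6; against W: 4p + 9(1−p) = −5p + 9.
Setting these equal: 13p − 6 = −5p + 9 ⇒ 18p = 15 ⇒ p = 5/6, and the value is (13)·(5/6) − 6 = 29/6.
For Player 2: with q = P(E), equating Top's and Bottom's payoffs gives 3q + 4 = −15q + 9 ⇒ q = 5/18.

13/18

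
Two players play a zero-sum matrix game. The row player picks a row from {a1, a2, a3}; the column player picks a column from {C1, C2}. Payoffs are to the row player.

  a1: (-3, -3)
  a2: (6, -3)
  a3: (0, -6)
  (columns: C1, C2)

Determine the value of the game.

Row minima: a1 → -3, a2 → -3, a3 → -6; maximin = -3.
Column maxima: C1 → 6, C2 → -3; minimax = -3.
Since maximin = minimax = -3, there is a saddle point and the value is -3.

-3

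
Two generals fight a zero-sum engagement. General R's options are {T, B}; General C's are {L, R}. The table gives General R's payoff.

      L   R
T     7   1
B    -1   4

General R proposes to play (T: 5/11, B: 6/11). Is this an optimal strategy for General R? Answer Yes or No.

Yes

Against L this mix gives (5/11)·7 + (6/11)·(-1) = 29/11.
Against R this mix gives (5/11)·1 + (6/11)·4 = 29/11.
All of General C's active replies (L, R) yield 29/11, and no column does worse for General R. The mix makes General C indifferent and guarantees 29/11, so it is optimal.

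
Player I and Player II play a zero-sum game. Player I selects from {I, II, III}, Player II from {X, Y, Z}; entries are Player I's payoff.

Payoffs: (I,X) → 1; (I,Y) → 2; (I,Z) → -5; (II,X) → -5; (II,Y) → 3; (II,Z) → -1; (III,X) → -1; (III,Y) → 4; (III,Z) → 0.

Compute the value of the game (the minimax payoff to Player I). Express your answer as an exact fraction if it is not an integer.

Row minima: I → -5, II → -5, III → -1; maximin = -1.
Column maxima: X → 1, Y → 4, Z → 0; minimax = 0.
-1 ≠ 0, so there is no saddle point; optimal play is mixed.
II is strictly dominated by III, so Player I never plays it.
Y is strictly dominated by X (it gives Player I strictly more in every row), so Player II never plays it.
On the remaining 2×2 (I, III vs X, Z):
Let Player I play I with probability p. Expected payoff against X: 1p + (-1)(1−p) = 2p − 1; against Z: (-5)p + 0(1−p) = −5p.
Setting these equal: 2p − 1 = −5p ⇒ 7p = 1 ⇒ p = 1/7, and the value is (2)·(1/7) − 1 = -5/7.
For Player II: with q = P(X), equating I's and III's payoffs gives 6q − 5 = −q ⇒ q = 5/7.

-5/7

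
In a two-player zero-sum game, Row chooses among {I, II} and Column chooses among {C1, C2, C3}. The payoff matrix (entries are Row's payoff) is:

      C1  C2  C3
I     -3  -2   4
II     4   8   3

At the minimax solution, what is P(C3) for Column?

Row minima: I → -3, II → 3; maximin = 3.
Column maxima: C1 → 4, C2 → 8, C3 → 4; minimax = 4.
3 ≠ 4, so there is no saddle point; optimal play is mixed.
C2 is strictly dominated by C1 (it gives Row strictly more in every row), so Column never plays it.
On the remaining 2×2 (I, II vs C1, C3):
Let Row play I with probability p. Expected payoff against C1: (-3)p + 4(1−p) = −7p + 4; against C3: 4p + 3(1−p) = p + 3.
Setting these equal: −7p + 4 = p + 3 ⇒ −8p = -1 ⇒ p = 1/8, and the value is (-7)·(1/8) + 4 = 25/8.
For Column: with q = P(C1), equating I's and II's payoffs gives −7q + 4 = q + 3 ⇒ q = 1/8.

7/8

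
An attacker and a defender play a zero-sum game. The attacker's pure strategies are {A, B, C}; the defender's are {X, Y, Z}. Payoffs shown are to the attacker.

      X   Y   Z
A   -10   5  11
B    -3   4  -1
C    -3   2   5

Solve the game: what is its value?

Row minima: A → -10, B → -3, C → -3; maximin = -3.
Column maxima: X → -3, Y → 5, Z → 11; minimax = -3.
Since maximin = minimax = -3, there is a saddle point and the value is -3.

-3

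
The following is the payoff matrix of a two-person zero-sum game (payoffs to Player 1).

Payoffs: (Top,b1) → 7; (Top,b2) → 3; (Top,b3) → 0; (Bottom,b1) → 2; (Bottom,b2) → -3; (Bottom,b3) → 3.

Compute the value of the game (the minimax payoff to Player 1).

Row minima: Top → 0, Bottom → -3; maximin = 0.
Column maxima: b1 → 7, b2 → 3, b3 → 3; minimax = 3.
0 ≠ 3, so there is no saddle point; optimal play is mixed.
b1 is strictly dominated by b2 (it gives Player 1 strictly more in every row), so Player 2 never plays it.
On the remaining 2×2 (Top, Bottom vs b2, b3):
Let Player 1 play Top with probability p. Expected payoff against b2: 3p + (-3)(1−p) = 6p − 3; against b3: 0p + 3(1−p) = −3p + 3.
Setting these equal: 6p − 3 = −3p + 3 ⇒ 9p = 6 ⇒ p = 2/3, and the value is (6)·(2/3) − 3 = 1.
For Player 2: with q = P(b2), equating Top's and Bottom's payoffs gives 3q = −6q + 3 ⇒ q = 1/3.

1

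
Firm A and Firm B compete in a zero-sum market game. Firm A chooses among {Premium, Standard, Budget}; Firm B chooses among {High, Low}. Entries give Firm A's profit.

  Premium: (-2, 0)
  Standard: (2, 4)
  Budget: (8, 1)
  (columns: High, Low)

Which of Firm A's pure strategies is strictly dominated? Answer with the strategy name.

Premium

Standard gives a strictly higher payoff than Premium against every column: 2 > -2, 4 > 0.
So Premium is strictly dominated and Firm A never plays it.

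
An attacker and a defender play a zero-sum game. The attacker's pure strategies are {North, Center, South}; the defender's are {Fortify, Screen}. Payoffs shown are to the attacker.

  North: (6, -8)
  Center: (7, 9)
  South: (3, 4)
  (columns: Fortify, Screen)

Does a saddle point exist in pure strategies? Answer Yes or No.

Row minima: North → -8, Center → 7, South → 3; maximin = 7.
Column maxima: Fortify → 7, Screen → 9; minimax = 7.
maximin = minimax = 7, so a saddle point exists.

Yes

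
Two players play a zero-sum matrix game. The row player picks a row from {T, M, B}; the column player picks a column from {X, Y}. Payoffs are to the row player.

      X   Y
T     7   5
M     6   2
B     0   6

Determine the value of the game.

Row minima: T → 5, M → 2, B → 0; maximin = 5.
Column maxima: X → 7, Y → 6; minimax = 6.
5 ≠ 6, so there is no saddle point; optimal play is mixed.
M is strictly dominated by T, so the row player never plays it.
On the remaining 2×2 (T, B vs X, Y):
Let the row player play T with probability p. Expected payoff against X: 7p + 0(1−p) = 7p; against Y: 5p + 6(1−p) = −p + 6.
Setting these equal: 7p = −p + 6 ⇒ 8p = 6 ⇒ p = 3/4, and the value is (7)·(3/4) = 21/4.
For the column player: with q = P(X), equating T's and B's payoffs gives 2q + 5 = −6q + 6 ⇒ q = 1/8.

21/4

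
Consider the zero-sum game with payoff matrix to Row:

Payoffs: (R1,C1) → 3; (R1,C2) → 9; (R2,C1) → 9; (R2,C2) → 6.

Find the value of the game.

Row minima: R1 → 3, R2 → 6; maximin = 6.
Column maxima: C1 → 9, C2 → 9; minimax = 9.
6 ≠ 9, so there is no saddle point; optimal play is mixed.
Let Row play R1 with probability p. Expected payoff against C1: 3p + 9(1−p) = −6p + 9; against C2: 9p + 6(1−p) = 3p + 6.
Setting these equal: −6p + 9 = 3p + 6 ⇒ −9p = -3 ⇒ p = 1/3, and the value is (-6)·(1/3) + 9 = 7.
For Column: with q = P(C1), equating R1's and R2's payoffs gives −6q + 9 = 3q + 6 ⇒ q = 1/3.

7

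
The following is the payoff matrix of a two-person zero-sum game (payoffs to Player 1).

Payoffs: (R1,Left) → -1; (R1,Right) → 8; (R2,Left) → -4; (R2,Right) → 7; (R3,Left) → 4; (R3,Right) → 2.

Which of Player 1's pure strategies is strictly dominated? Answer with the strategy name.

R1 gives a strictly higher payoff than R2 against every column: -1 > -4, 8 > 7.
So R2 is strictly dominated and Player 1 never plays it.

R2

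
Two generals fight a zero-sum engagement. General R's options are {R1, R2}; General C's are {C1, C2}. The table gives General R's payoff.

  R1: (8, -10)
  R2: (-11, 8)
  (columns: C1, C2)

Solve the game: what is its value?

Row minima: R1 → -10, R2 → -11; maximin = -10.
Column maxima: C1 → 8, C2 → 8; minimax = 8.
-10 ≠ 8, so there is no saddle point; optimal play is mixed.
Let General R play R1 with probability p. Expected payoff against C1: 8p + (-11)(1−p) = 19p − 11; against C2: (-10)p + 8(1−p) = −18p + 8.
Setting these equal: 19p − 11 = −18p + 8 ⇒ 37p = 19 ⇒ p = 19/37, and the value is (19)·(19/37) − 11 = -46/37.
For General C: with q = P(C1), equating R1's and R2's payoffs gives 18q − 10 = −19q + 8 ⇒ q = 18/37.

-46/37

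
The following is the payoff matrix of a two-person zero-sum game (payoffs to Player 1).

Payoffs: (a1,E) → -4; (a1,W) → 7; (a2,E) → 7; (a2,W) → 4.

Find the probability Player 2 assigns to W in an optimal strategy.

11/14

Row minima: a1 → -4, a2 → 4; maximin = 4.
Column maxima: E → 7, W → 7; minimax = 7.
4 ≠ 7, so there is no saddle point; optimal play is mixed.
Let Player 1 play a1 with probability p. Expected payoff against E: (-4)p + 7(1−p) = −11p + 7; against W: 7p + 4(1−p) = 3p + 4.
Setting these equal: −11p + 7 = 3p + 4 ⇒ −14p = -3 ⇒ p = 3/14, and the value is (-11)·(3/14) + 7 = 65/14.
For Player 2: with q = P(E), equating a1's and a2's payoffs gives −11q + 7 = 3q + 4 ⇒ q = 3/14.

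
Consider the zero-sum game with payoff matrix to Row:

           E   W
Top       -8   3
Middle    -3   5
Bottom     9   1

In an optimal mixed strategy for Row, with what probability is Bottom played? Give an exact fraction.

1/2

Row minima: Top → -8, Middle → -3, Bottom → 1; maximin = 1.
Column maxima: E → 9, W → 5; minimax = 5.
1 ≠ 5, so there is no saddle point; optimal play is mixed.
Top is strictly dominated by Middle, so Row never plays it.
On the remaining 2×2 (Middle, Bottom vs E, W):
Let Row play Middle with probability p. Expected payoff against E: (-3)p + 9(1−p) = −12p + 9; against W: 5p + 1(1−p) = 4p + 1.
Setting these equal: −12p + 9 = 4p + 1 ⇒ −16p = -8 ⇒ p = 1/2, and the value is (-12)·(1/2) + 9 = 3.
For Column: with q = P(E), equating Middle's and Bottom's payoffs gives −8q + 5 = 8q + 1 ⇒ q = 1/4.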